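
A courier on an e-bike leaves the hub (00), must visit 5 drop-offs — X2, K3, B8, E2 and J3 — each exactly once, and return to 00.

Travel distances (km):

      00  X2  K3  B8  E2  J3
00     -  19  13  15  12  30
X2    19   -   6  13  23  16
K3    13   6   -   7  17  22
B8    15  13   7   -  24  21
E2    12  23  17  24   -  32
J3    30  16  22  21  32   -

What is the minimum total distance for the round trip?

Shortest round trip = 87 km.

00-X2-K3-B8-E2-J3-00: 19+6+7+24+32+30 = 118
00-X2-K3-B8-J3-E2-00: 19+6+7+21+32+12 = 97
00-X2-K3-E2-B8-J3-00: 19+6+17+24+21+30 = 117
00-X2-K3-E2-J3-B8-00: 19+6+17+32+21+15 = 110
00-X2-K3-J3-B8-E2-00: 19+6+22+21+24+12 = 104
00-X2-K3-J3-E2-B8-00: 19+6+22+32+24+15 = 118
00-X2-B8-K3-E2-J3-00: 19+13+7+17+32+30 = 118
00-X2-B8-K3-J3-E2-00: 19+13+7+22+32+12 = 105
00-X2-B8-E2-K3-J3-00: 19+13+24+17+22+30 = 125
00-X2-B8-E2-J3-K3-00: 19+13+24+32+22+13 = 123
00-X2-B8-J3-K3-E2-00: 19+13+21+22+17+12 = 104
00-X2-B8-J3-E2-K3-00: 19+13+21+32+17+13 = 115
00-X2-E2-K3-B8-J3-00: 19+23+17+7+21+30 = 117
00-X2-E2-K3-J3-B8-00: 19+23+17+22+21+15 = 117
… (46 more)
00-B8-J3-X2-K3-E2-00: 15+21+16+6+17+12 = 87  ← best
The minimum is 87.
One optimal route: 00 → B8 → J3 → X2 → K3 → E2 → 00 (or its reverse).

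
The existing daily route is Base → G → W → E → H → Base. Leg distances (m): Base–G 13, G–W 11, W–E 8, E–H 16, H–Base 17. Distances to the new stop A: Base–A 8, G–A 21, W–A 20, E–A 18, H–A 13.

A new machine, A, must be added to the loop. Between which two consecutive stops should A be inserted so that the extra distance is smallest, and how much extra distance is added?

Insertion cost between consecutive stops i–j is d(i,A) + d(A,j) − d(i,j):
  between Base and G: 8 + 21 − 13 = 16
  between G and W: 21 + 20 − 11 = 30
  between W and E: 20 + 18 − 8 = 30
  between E and H: 18 + 13 − 16 = 15
  between H and Base: 13 + 8 − 17 = 4
Cheapest insertion is between H and Base, adding 4.
New total = 65 + 4 = 69.

+4 m — insert A between H and Base.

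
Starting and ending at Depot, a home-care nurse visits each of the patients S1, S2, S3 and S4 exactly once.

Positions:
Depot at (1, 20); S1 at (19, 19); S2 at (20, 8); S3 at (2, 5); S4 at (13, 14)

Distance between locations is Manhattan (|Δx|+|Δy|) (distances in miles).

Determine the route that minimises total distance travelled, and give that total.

There are 12 distinct closed tours to check (reversals are equivalent).
Depot → S1 → S2 → S3 → S4 → Depot: 19+12+21+20+18 = 90
Depot → S1 → S2 → S4 → S3 → Depot: 19+12+13+20+16 = 80
Depot → S1 → S3 → S2 → S4 → Depot: 19+31+21+13+18 = 102
Depot → S1 → S3 → S4 → S2 → Depot: 19+31+20+13+31 = 114
Depot → S1 → S4 → S2 → S3 → Depot: 19+11+13+21+16 = 80
Depot → S1 → S4 → S3 → S2 → Depot: 19+11+20+21+31 = 102
Depot → S2 → S1 → S3 → S4 → Depot: 31+12+31+20+18 = 112
Depot → S2 → S1 → S4 → S3 → Depot: 31+12+11+20+16 = 90
Depot → S2 → S3 → S1 → S4 → Depot: 31+21+31+11+18 = 112
Depot → S2 → S4 → S1 → S3 → Depot: 31+13+11+31+16 = 102
Depot → S3 → S1 → S2 → S4 → Depot: 16+31+12+13+18 = 90
Depot → S3 → S2 → S1 → S4 → Depot: 16+21+12+11+18 = 78
The minimum is 78.
One optimal route: Depot → S3 → S2 → S1 → S4 → Depot (or its reverse).

Minimum total distance: 78 miles.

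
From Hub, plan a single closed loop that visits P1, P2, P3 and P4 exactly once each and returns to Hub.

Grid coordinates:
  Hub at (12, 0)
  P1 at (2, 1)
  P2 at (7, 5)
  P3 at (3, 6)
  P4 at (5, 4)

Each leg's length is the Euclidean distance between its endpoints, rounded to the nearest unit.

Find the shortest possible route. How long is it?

Minimum total distance: 27.

There are 12 distinct closed tours to check (reversals are equivalent).
Hub → P1 → P2 → P3 → P4 → Hub: 10+6+4+3+8 = 31
Hub → P1 → P2 → P4 → P3 → Hub: 10+6+2+3+11 = 32
Hub → P1 → P3 → P2 → P4 → Hub: 10+5+4+2+8 = 29
Hub → P1 → P3 → P4 → P2 → Hub: 10+5+3+2+7 = 27
Hub → P1 → P4 → P2 → P3 → Hub: 10+4+2+4+11 = 31
Hub → P1 → P4 → P3 → P2 → Hub: 10+4+3+4+7 = 28
Hub → P2 → P1 → P3 → P4 → Hub: 7+6+5+3+8 = 29
Hub → P2 → P1 → P4 → P3 → Hub: 7+6+4+3+11 = 31
Hub → P2 → P3 → P1 → P4 → Hub: 7+4+5+4+8 = 28
Hub → P2 → P4 → P1 → P3 → Hub: 7+2+4+5+11 = 29
Hub → P3 → P1 → P2 → P4 → Hub: 11+5+6+2+8 = 32
Hub → P3 → P2 → P1 → P4 → Hub: 11+4+6+4+8 = 33
The minimum is 27.
One optimal route: Hub → P1 → P3 → P4 → P2 → Hub (or its reverse).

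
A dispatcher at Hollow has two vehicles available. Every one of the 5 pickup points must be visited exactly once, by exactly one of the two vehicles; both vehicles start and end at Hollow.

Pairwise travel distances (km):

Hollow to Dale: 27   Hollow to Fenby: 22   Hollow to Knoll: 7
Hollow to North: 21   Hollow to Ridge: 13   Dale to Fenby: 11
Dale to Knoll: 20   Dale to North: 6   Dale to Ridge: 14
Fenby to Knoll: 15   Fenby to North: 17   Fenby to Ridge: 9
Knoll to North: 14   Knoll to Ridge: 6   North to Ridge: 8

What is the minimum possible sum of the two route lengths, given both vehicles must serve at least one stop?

Minimum combined distance: 74 km.

Try each way of splitting the stops between the two vehicles (each non-empty) and, for each split, find the best tour for each vehicle:
  {Dale} + {Fenby, Knoll, North, Ridge}: 54 + 60 = 114
  {Fenby} + {Dale, Knoll, North, Ridge}: 44 + 54 = 98
  {Dale, Fenby} + {Knoll, North, Ridge}: 60 + 42 = 102
  {Knoll} + {Dale, Fenby, North, Ridge}: 14 + 60 = 74
  {Dale, Knoll} + {Fenby, North, Ridge}: 54 + 60 = 114
  {Fenby, Knoll} + {Dale, North, Ridge}: 44 + 54 = 98
  … (15 splits in total)
Best: vehicle 1 Hollow → Knoll → Hollow = 14; vehicle 2 Hollow → Fenby → Dale → North → Ridge → Hollow = 60; combined 74.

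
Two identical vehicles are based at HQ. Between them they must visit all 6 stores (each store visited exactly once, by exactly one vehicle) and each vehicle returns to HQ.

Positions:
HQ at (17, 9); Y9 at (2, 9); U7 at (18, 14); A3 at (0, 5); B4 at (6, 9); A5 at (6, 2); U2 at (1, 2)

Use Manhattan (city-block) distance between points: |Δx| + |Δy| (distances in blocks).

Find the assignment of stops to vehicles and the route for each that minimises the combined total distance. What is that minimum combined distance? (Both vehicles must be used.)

Minimum combined distance: 60 blocks.

Check every non-empty split of the stops between the two vehicles; for each half take its own optimal tour:
  {Y9} + {U7, A3, B4, A5, U2}: 30 + 60 = 90
  {U7} + {Y9, A3, B4, A5, U2}: 12 + 48 = 60
  {Y9, U7} + {A3, B4, A5, U2}: 42 + 48 = 90
  {A3} + {Y9, U7, B4, A5, U2}: 42 + 58 = 100
  {Y9, A3} + {U7, B4, A5, U2}: 42 + 58 = 100
  {U7, A3} + {Y9, B4, A5, U2}: 54 + 46 = 100
  … (31 splits in total)
Best: vehicle 1 HQ → U7 → HQ = 12; vehicle 2 HQ → Y9 → A3 → U2 → A5 → B4 → HQ = 48; combined 60.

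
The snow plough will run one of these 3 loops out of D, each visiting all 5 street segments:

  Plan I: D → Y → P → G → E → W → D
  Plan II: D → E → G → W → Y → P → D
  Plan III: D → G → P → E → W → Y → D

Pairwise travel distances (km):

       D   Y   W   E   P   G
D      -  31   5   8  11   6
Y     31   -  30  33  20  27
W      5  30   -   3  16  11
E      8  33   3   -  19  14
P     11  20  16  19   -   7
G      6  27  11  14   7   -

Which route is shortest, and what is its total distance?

Shortest is Plan I, total 80 km.

Plan I: 31 + 20 + 7 + 14 + 3 + 5 = 80
Plan II: 8 + 14 + 11 + 30 + 20 + 11 = 94
Plan III: 6 + 7 + 19 + 3 + 30 + 31 = 96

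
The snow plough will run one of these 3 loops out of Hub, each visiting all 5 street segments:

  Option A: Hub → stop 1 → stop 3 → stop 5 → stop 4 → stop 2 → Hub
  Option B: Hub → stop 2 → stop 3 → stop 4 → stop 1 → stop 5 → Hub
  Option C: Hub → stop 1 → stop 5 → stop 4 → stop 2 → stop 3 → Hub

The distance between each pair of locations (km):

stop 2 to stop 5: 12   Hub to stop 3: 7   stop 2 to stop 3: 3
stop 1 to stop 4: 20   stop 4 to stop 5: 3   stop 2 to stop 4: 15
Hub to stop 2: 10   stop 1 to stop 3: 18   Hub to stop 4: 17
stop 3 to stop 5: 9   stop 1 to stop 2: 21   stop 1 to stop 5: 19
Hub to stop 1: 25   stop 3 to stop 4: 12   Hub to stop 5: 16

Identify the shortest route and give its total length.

Option A: 25 + 18 + 9 + 3 + 15 + 10 = 80
Option B: 10 + 3 + 12 + 20 + 19 + 16 = 80
Option C: 25 + 19 + 3 + 15 + 3 + 7 = 72

72 km — Option C is the shortest.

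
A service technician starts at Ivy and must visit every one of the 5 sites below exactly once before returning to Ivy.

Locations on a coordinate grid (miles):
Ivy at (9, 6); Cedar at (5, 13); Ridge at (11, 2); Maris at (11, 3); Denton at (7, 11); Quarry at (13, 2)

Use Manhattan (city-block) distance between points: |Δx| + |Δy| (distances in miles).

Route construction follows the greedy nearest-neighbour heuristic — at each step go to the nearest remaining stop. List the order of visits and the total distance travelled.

Total distance 38 miles via the nearest-neighbour route Ivy → Maris → Ridge → Quarry → Denton → Cedar → Ivy.

From Ivy: distances to unvisited — Maris=5, Ridge=6, Denton=7, Quarry=8, Cedar=11. Nearest is Maris (5).
From Maris: distances to unvisited — Ridge=1, Quarry=3, Denton=12, Cedar=16. Nearest is Ridge (1).
From Ridge: distances to unvisited — Quarry=2, Denton=13, Cedar=17. Nearest is Quarry (2).
From Quarry: distances to unvisited — Denton=15, Cedar=19. Nearest is Denton (15).
From Denton: distances to unvisited — Cedar=4. Nearest is Cedar (4).
Return Cedar→Ivy: 11.
Total = 5 + 1 + 2 + 15 + 4 + 11 = 38.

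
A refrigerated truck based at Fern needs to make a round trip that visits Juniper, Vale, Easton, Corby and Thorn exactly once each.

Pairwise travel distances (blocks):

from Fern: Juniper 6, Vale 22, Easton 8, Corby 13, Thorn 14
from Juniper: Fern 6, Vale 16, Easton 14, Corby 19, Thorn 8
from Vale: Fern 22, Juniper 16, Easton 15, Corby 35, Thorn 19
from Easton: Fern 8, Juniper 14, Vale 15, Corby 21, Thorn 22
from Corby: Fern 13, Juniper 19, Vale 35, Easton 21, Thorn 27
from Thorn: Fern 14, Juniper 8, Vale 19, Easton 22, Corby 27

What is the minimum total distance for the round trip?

82 blocks — the shortest possible round trip.

With 5 stops there are 5!/2 = 60 distinct round trips (a route and its reverse cost the same).
Fern→Juniper→Vale→Easton→Corby→Thorn→Fern: 6+16+15+21+27+14 = 99
Fern→Juniper→Vale→Easton→Thorn→Corby→Fern: 6+16+15+22+27+13 = 99
Fern→Juniper→Vale→Corby→Easton→Thorn→Fern: 6+16+35+21+22+14 = 114
Fern→Juniper→Vale→Corby→Thorn→Easton→Fern: 6+16+35+27+22+8 = 114
Fern→Juniper→Vale→Thorn→Easton→Corby→Fern: 6+16+19+22+21+13 = 97
Fern→Juniper→Vale→Thorn→Corby→Easton→Fern: 6+16+19+27+21+8 = 97
Fern→Juniper→Easton→Vale→Corby→Thorn→Fern: 6+14+15+35+27+14 = 111
Fern→Juniper→Easton→Vale→Thorn→Corby→Fern: 6+14+15+19+27+13 = 94
Fern→Juniper→Easton→Corby→Vale→Thorn→Fern: 6+14+21+35+19+14 = 109
Fern→Juniper→Easton→Corby→Thorn→Vale→Fern: 6+14+21+27+19+22 = 109
Fern→Juniper→Easton→Thorn→Vale→Corby→Fern: 6+14+22+19+35+13 = 109
Fern→Juniper→Easton→Thorn→Corby→Vale→Fern: 6+14+22+27+35+22 = 126
Fern→Juniper→Corby→Vale→Easton→Thorn→Fern: 6+19+35+15+22+14 = 111
Fern→Juniper→Corby→Vale→Thorn→Easton→Fern: 6+19+35+19+22+8 = 109
… (46 more)
Fern→Juniper→Thorn→Vale→Easton→Corby→Fern: 6+8+19+15+21+13 = 82  ← best
The minimum is 82.
One optimal route: Fern → Juniper → Thorn → Vale → Easton → Corby → Fern (or its reverse).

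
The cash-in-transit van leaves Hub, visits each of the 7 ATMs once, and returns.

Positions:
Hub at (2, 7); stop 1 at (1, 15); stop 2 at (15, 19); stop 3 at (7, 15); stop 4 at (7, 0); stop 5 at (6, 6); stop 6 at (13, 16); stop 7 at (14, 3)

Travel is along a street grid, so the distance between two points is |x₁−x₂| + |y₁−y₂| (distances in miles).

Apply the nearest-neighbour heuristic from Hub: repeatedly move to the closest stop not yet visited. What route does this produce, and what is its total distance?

At Hub the remaining stops are stop 5 5, stop 1 9, stop 4 12, stop 3 13, stop 7 16, stop 6 20, stop 2 25; go to stop 5.
At stop 5 the remaining stops are stop 4 7, stop 3 10, stop 7 11, stop 1 14, stop 6 17, stop 2 22; go to stop 4.
At stop 4 the remaining stops are stop 7 10, stop 3 15, stop 1 21, stop 6 22, stop 2 27; go to stop 7.
At stop 7 the remaining stops are stop 6 14, stop 2 17, stop 3 19, stop 1 25; go to stop 6.
At stop 6 the remaining stops are stop 2 5, stop 3 7, stop 1 13; go to stop 2.
At stop 2 the remaining stops are stop 3 12, stop 1 18; go to stop 3.
At stop 3 the remaining stops are stop 1 6; go to stop 1.
Return stop 1→Hub: 9.
Total = 5 + 7 + 10 + 14 + 5 + 12 + 6 + 9 = 68.

Total distance 68 miles via the nearest-neighbour route Hub → stop 5 → stop 4 → stop 7 → stop 6 → stop 2 → stop 3 → stop 1 → Hub.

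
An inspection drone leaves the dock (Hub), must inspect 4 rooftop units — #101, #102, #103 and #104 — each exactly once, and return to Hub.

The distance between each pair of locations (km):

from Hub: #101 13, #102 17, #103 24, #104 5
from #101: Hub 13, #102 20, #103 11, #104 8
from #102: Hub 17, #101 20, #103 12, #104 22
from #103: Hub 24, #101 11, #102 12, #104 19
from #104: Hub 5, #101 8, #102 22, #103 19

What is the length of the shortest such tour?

Hub → #101 → #102 → #103 → #104 → Hub: 13+20+12+19+5 = 69
Hub → #101 → #102 → #104 → #103 → Hub: 13+20+22+19+24 = 98
Hub → #101 → #103 → #102 → #104 → Hub: 13+11+12+22+5 = 63
Hub → #101 → #103 → #104 → #102 → Hub: 13+11+19+22+17 = 82
Hub → #101 → #104 → #102 → #103 → Hub: 13+8+22+12+24 = 79
Hub → #101 → #104 → #103 → #102 → Hub: 13+8+19+12+17 = 69
Hub → #102 → #101 → #103 → #104 → Hub: 17+20+11+19+5 = 72
Hub → #102 → #101 → #104 → #103 → Hub: 17+20+8+19+24 = 88
Hub → #102 → #103 → #101 → #104 → Hub: 17+12+11+8+5 = 53
Hub → #102 → #104 → #101 → #103 → Hub: 17+22+8+11+24 = 82
Hub → #103 → #101 → #102 → #104 → Hub: 24+11+20+22+5 = 82
Hub → #103 → #102 → #101 → #104 → Hub: 24+12+20+8+5 = 69
The minimum is 53.
One optimal route: Hub → #102 → #103 → #101 → #104 → Hub (or its reverse).

53 km — the shortest possible round trip.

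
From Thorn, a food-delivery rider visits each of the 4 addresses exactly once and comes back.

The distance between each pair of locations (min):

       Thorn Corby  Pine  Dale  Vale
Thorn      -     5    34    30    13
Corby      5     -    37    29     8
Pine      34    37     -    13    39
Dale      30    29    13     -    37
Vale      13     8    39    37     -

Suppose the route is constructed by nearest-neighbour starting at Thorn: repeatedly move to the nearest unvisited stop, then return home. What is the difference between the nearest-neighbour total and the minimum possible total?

2 min longer than the optimal tour.

From Thorn: Corby=5, Vale=13, Dale=30, Pine=34 → choose Corby (5).
From Corby: Vale=8, Dale=29, Pine=37 → choose Vale (8).
From Vale: Dale=37, Pine=39 → choose Dale (37).
From Dale: Pine=13 → choose Pine (13).
NN route Thorn → Corby → Vale → Dale → Pine → Thorn costs 97.
Optimal: Thorn → Corby → Vale → Pine → Dale → Thorn costs 95 (by enumerating all 12 distinct tours).
Excess = 97 − 95 = 2.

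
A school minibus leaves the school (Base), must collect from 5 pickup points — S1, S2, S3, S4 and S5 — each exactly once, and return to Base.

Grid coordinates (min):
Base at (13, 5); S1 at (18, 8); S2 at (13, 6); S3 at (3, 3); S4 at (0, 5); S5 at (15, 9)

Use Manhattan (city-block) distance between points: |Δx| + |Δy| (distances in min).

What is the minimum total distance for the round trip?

With 5 stops there are 5!/2 = 60 distinct round trips (a route and its reverse cost the same).
Base→S1→S2→S3→S4→S5→Base: 8+7+13+5+19+6 = 58
Base→S1→S2→S3→S5→S4→Base: 8+7+13+18+19+13 = 78
Base→S1→S2→S4→S3→S5→Base: 8+7+14+5+18+6 = 58
Base→S1→S2→S4→S5→S3→Base: 8+7+14+19+18+12 = 78
Base→S1→S2→S5→S3→S4→Base: 8+7+5+18+5+13 = 56
Base→S1→S2→S5→S4→S3→Base: 8+7+5+19+5+12 = 56
Base→S1→S3→S2→S4→S5→Base: 8+20+13+14+19+6 = 80
Base→S1→S3→S2→S5→S4→Base: 8+20+13+5+19+13 = 78
Base→S1→S3→S4→S2→S5→Base: 8+20+5+14+5+6 = 58
Base→S1→S3→S4→S5→S2→Base: 8+20+5+19+5+1 = 58
Base→S1→S3→S5→S2→S4→Base: 8+20+18+5+14+13 = 78
Base→S1→S3→S5→S4→S2→Base: 8+20+18+19+14+1 = 80
Base→S1→S4→S2→S3→S5→Base: 8+21+14+13+18+6 = 80
Base→S1→S4→S2→S5→S3→Base: 8+21+14+5+18+12 = 78
… (46 more)
Base→S1→S5→S2→S3→S4→Base: 8+4+5+13+5+13 = 48  ← best
The minimum is 48.
One optimal route: Base → S1 → S5 → S2 → S3 → S4 → Base (or its reverse).

Shortest round trip = 48 min.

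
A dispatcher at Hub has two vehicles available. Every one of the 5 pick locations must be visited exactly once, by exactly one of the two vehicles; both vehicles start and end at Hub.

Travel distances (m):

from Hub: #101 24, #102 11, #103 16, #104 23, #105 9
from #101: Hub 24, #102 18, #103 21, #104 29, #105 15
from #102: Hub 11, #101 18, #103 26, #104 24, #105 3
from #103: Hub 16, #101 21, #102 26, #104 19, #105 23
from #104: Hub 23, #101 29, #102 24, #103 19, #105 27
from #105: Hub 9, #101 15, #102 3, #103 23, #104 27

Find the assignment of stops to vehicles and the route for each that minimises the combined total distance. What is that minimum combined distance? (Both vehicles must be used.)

Try each way of splitting the stops between the two vehicles (each non-empty) and, for each split, find the best tour for each vehicle:
  {#101} + {#102, #103, #104, #105}: 48 + 71 = 119
  {#102} + {#101, #103, #104, #105}: 22 + 87 = 109
  {#101, #102} + {#103, #104, #105}: 53 + 71 = 124
  {#103} + {#101, #102, #104, #105}: 32 + 81 = 113
  {#101, #103} + {#102, #104, #105}: 61 + 59 = 120
  {#102, #103} + {#101, #104, #105}: 53 + 76 = 129
  … (15 splits in total)
Best: vehicle 1 Hub → #102 → Hub = 22; vehicle 2 Hub → #104 → #103 → #101 → #105 → Hub = 87; combined 109.

109 m — the smallest possible combined total.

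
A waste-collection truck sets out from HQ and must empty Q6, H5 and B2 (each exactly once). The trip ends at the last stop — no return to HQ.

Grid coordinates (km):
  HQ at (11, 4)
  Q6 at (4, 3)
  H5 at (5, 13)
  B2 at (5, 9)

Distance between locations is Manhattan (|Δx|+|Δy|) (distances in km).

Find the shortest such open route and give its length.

19 km — the minimum one-way total.

There are 3! = 6 possible orderings.
HQ → Q6 → H5 → B2: 8+11+4 = 23
HQ → Q6 → B2 → H5: 8+7+4 = 19
HQ → H5 → Q6 → B2: 15+11+7 = 33
HQ → H5 → B2 → Q6: 15+4+7 = 26
HQ → B2 → Q6 → H5: 11+7+11 = 29
HQ → B2 → H5 → Q6: 11+4+11 = 26
The minimum is 19.
One shortest path: HQ → Q6 → B2 → H5.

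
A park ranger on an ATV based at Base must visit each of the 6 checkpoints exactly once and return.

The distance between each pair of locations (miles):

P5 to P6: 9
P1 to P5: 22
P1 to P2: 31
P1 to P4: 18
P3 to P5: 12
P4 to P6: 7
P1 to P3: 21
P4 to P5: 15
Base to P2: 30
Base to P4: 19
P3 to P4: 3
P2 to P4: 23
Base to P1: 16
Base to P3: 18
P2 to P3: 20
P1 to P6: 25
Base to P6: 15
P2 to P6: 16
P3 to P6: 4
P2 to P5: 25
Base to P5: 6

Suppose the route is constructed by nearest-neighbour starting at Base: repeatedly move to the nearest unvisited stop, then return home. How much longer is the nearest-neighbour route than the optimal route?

13 miles longer than the optimal tour.

From Base: P5=6, P6=15, P1=16, P3=18, P4=19, P2=30 → choose P5 (6).
From P5: P6=9, P3=12, P4=15, P1=22, P2=25 → choose P6 (9).
From P6: P3=4, P4=7, P2=16, P1=25 → choose P3 (4).
From P3: P4=3, P2=20, P1=21 → choose P4 (3).
From P4: P1=18, P2=23 → choose P1 (18).
From P1: P2=31 → choose P2 (31).
NN route Base → P5 → P6 → P3 → P4 → P1 → P2 → Base costs 101.
Optimal: Base → P1 → P4 → P3 → P2 → P6 → P5 → Base costs 88 (by enumerating all 360 distinct tours).
Excess = 101 − 88 = 13.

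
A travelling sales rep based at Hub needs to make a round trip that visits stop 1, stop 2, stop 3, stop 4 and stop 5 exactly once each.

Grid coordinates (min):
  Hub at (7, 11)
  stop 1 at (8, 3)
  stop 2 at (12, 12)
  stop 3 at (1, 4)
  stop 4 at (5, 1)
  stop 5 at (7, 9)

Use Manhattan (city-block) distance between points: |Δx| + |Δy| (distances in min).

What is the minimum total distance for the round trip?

With 5 stops there are 5!/2 = 60 distinct round trips (a route and its reverse cost the same).
Hub-stop 1-stop 2-stop 3-stop 4-stop 5-Hub: 9+13+19+7+10+2 = 60
Hub-stop 1-stop 2-stop 3-stop 5-stop 4-Hub: 9+13+19+11+10+12 = 74
Hub-stop 1-stop 2-stop 4-stop 3-stop 5-Hub: 9+13+18+7+11+2 = 60
Hub-stop 1-stop 2-stop 4-stop 5-stop 3-Hub: 9+13+18+10+11+13 = 74
Hub-stop 1-stop 2-stop 5-stop 3-stop 4-Hub: 9+13+8+11+7+12 = 60
Hub-stop 1-stop 2-stop 5-stop 4-stop 3-Hub: 9+13+8+10+7+13 = 60
Hub-stop 1-stop 3-stop 2-stop 4-stop 5-Hub: 9+8+19+18+10+2 = 66
Hub-stop 1-stop 3-stop 2-stop 5-stop 4-Hub: 9+8+19+8+10+12 = 66
Hub-stop 1-stop 3-stop 4-stop 2-stop 5-Hub: 9+8+7+18+8+2 = 52
Hub-stop 1-stop 3-stop 4-stop 5-stop 2-Hub: 9+8+7+10+8+6 = 48
Hub-stop 1-stop 3-stop 5-stop 2-stop 4-Hub: 9+8+11+8+18+12 = 66
Hub-stop 1-stop 3-stop 5-stop 4-stop 2-Hub: 9+8+11+10+18+6 = 62
Hub-stop 1-stop 4-stop 2-stop 3-stop 5-Hub: 9+5+18+19+11+2 = 64
Hub-stop 1-stop 4-stop 2-stop 5-stop 3-Hub: 9+5+18+8+11+13 = 64
… (46 more)
Hub-stop 2-stop 1-stop 4-stop 3-stop 5-Hub: 6+13+5+7+11+2 = 44  ← best
The minimum is 44.
One optimal route: Hub → stop 2 → stop 1 → stop 4 → stop 3 → stop 5 → Hub (or its reverse).

Minimum total distance: 44 min.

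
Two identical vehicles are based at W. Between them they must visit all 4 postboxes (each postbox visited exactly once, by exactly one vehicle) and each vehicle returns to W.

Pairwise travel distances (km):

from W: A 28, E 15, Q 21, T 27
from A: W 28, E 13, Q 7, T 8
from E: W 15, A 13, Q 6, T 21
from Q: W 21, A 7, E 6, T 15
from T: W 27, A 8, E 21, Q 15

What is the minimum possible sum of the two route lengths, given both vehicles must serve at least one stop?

Minimum combined distance: 93 km.

Try each way of splitting the stops between the two vehicles (each non-empty) and, for each split, find the best tour for each vehicle:
  {A} + {E, Q, T}: 56 + 63 = 119
  {E} + {A, Q, T}: 30 + 63 = 93
  {A, E} + {Q, T}: 56 + 63 = 119
  {Q} + {A, E, T}: 42 + 63 = 105
  {A, Q} + {E, T}: 56 + 63 = 119
  {E, Q} + {A, T}: 42 + 63 = 105
  … (7 splits in total)
Best: vehicle 1 W → E → W = 30; vehicle 2 W → Q → A → T → W = 63; combined 93.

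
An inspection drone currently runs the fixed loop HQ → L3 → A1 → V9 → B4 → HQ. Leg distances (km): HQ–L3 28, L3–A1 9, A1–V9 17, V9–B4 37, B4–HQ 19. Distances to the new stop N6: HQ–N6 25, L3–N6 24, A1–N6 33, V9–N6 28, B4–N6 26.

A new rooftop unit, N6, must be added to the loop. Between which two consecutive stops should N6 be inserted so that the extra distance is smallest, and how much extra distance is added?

Insertion cost between consecutive stops i–j is d(i,N6) + d(N6,j) − d(i,j):
  between HQ and L3: 25 + 24 − 28 = 21
  between L3 and A1: 24 + 33 − 9 = 48
  between A1 and V9: 33 + 28 − 17 = 44
  between V9 and B4: 28 + 26 − 37 = 17
  between B4 and HQ: 26 + 25 − 19 = 32
Cheapest insertion is between V9 and B4, adding 17.
New total = 110 + 17 = 127.

Minimum extra distance: 17 km, inserting N6 between V9 and B4.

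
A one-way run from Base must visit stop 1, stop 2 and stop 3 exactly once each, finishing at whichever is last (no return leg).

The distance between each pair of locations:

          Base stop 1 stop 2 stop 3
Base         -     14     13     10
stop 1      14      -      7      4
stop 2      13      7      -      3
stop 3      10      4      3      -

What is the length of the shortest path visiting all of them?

20 — the minimum one-way total.

There are 3! = 6 possible orderings.
Base - stop 1 - stop 2 - stop 3: 14+7+3 = 24
Base - stop 1 - stop 3 - stop 2: 14+4+3 = 21
Base - stop 2 - stop 1 - stop 3: 13+7+4 = 24
Base - stop 2 - stop 3 - stop 1: 13+3+4 = 20
Base - stop 3 - stop 1 - stop 2: 10+4+7 = 21
Base - stop 3 - stop 2 - stop 1: 10+3+7 = 20
The minimum is 20.
One shortest path: Base → stop 2 → stop 3 → stop 1.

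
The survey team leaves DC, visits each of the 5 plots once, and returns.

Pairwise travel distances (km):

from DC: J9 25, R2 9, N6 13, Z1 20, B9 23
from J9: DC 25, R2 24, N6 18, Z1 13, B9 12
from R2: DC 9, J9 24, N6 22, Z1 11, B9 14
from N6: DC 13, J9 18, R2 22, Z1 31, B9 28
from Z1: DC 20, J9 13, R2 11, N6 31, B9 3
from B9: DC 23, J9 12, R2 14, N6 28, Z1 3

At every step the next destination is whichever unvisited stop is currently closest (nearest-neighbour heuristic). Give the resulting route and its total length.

Nearest-neighbour total = 66 km; route DC → R2 → Z1 → B9 → J9 → N6 → DC.

At DC the remaining stops are R2 9, N6 13, Z1 20, B9 23, J9 25; go to R2.
At R2 the remaining stops are Z1 11, B9 14, N6 22, J9 24; go to Z1.
At Z1 the remaining stops are B9 3, J9 13, N6 31; go to B9.
At B9 the remaining stops are J9 12, N6 28; go to J9.
At J9 the remaining stops are N6 18; go to N6.
Return N6→DC: 13.
Total = 9 + 11 + 3 + 12 + 18 + 13 = 66.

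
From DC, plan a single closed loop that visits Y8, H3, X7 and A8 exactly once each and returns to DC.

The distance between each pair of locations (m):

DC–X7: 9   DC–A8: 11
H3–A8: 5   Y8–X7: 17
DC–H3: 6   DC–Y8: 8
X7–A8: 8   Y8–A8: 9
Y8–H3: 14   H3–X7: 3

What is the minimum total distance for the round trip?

With 4 stops there are 4!/2 = 12 distinct round trips (a route and its reverse cost the same).
DC - Y8 - H3 - X7 - A8 - DC: 8+14+3+8+11 = 44
DC - Y8 - H3 - A8 - X7 - DC: 8+14+5+8+9 = 44
DC - Y8 - X7 - H3 - A8 - DC: 8+17+3+5+11 = 44
DC - Y8 - X7 - A8 - H3 - DC: 8+17+8+5+6 = 44
DC - Y8 - A8 - H3 - X7 - DC: 8+9+5+3+9 = 34
DC - Y8 - A8 - X7 - H3 - DC: 8+9+8+3+6 = 34
DC - H3 - Y8 - X7 - A8 - DC: 6+14+17+8+11 = 56
DC - H3 - Y8 - A8 - X7 - DC: 6+14+9+8+9 = 46
DC - H3 - X7 - Y8 - A8 - DC: 6+3+17+9+11 = 46
DC - H3 - A8 - Y8 - X7 - DC: 6+5+9+17+9 = 46
DC - X7 - Y8 - H3 - A8 - DC: 9+17+14+5+11 = 56
DC - X7 - H3 - Y8 - A8 - DC: 9+3+14+9+11 = 46
The minimum is 34.
One optimal route: DC → Y8 → A8 → H3 → X7 → DC (or its reverse).

34 m — the shortest possible round trip.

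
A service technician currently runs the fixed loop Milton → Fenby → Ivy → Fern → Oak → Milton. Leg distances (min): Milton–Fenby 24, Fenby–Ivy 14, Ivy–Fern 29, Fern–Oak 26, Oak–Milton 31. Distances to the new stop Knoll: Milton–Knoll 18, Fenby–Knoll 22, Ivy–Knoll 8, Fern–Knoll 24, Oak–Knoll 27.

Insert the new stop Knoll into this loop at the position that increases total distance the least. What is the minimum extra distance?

Insertion cost between consecutive stops i–j is d(i,Knoll) + d(Knoll,j) − d(i,j):
  between Milton and Fenby: 18 + 22 − 24 = 16
  between Fenby and Ivy: 22 + 8 − 14 = 16
  between Ivy and Fern: 8 + 24 − 29 = 3
  between Fern and Oak: 24 + 27 − 26 = 25
  between Oak and Milton: 27 + 18 − 31 = 14
Cheapest insertion is between Ivy and Fern, adding 3.
New total = 124 + 3 = 127.

+3 min — insert Knoll between Ivy and Fern.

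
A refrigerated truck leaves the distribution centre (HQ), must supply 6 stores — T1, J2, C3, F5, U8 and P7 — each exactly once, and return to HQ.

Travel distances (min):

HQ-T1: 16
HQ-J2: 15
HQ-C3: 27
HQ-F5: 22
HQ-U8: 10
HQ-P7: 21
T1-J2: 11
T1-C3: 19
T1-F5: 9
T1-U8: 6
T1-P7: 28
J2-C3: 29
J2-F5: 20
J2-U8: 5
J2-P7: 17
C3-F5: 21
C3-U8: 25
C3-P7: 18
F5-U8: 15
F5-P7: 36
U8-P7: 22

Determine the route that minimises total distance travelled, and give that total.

Shortest round trip = 95 min.

There are 360 distinct closed tours to check (reversals are equivalent).
HQ-T1-J2-C3-F5-U8-P7-HQ: 16+11+29+21+15+22+21 = 135
HQ-T1-J2-C3-F5-P7-U8-HQ: 16+11+29+21+36+22+10 = 145
HQ-T1-J2-C3-U8-F5-P7-HQ: 16+11+29+25+15+36+21 = 153
HQ-T1-J2-C3-U8-P7-F5-HQ: 16+11+29+25+22+36+22 = 161
HQ-T1-J2-C3-P7-F5-U8-HQ: 16+11+29+18+36+15+10 = 135
HQ-T1-J2-C3-P7-U8-F5-HQ: 16+11+29+18+22+15+22 = 133
HQ-T1-J2-F5-C3-U8-P7-HQ: 16+11+20+21+25+22+21 = 136
HQ-T1-J2-F5-C3-P7-U8-HQ: 16+11+20+21+18+22+10 = 118
… (352 more)
HQ-J2-U8-T1-F5-C3-P7-HQ: 15+5+6+9+21+18+21 = 95  ← best
The minimum is 95.
One optimal route: HQ → J2 → U8 → T1 → F5 → C3 → P7 → HQ (or its reverse).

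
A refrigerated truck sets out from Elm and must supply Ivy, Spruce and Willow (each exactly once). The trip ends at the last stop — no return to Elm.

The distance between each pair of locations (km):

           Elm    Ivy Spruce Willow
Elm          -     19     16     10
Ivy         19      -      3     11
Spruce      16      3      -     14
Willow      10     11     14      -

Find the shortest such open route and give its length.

There are 3! = 6 possible orderings.
Elm→Ivy→Spruce→Willow: 19+3+14 = 36
Elm→Ivy→Willow→Spruce: 19+11+14 = 44
Elm→Spruce→Ivy→Willow: 16+3+11 = 30
Elm→Spruce→Willow→Ivy: 16+14+11 = 41
Elm→Willow→Ivy→Spruce: 10+11+3 = 24
Elm→Willow→Spruce→Ivy: 10+14+3 = 27
The minimum is 24.
One shortest path: Elm → Willow → Ivy → Spruce.

Shortest open route: 24 km.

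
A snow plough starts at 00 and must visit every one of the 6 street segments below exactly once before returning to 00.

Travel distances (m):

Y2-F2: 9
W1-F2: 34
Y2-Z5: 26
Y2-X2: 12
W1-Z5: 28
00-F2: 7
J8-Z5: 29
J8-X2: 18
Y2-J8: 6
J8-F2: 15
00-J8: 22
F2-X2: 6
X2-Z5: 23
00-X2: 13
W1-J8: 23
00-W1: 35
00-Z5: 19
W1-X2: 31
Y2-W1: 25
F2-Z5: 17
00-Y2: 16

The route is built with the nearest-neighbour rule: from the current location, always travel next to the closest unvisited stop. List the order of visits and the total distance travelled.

At 00 the remaining stops are F2 7, X2 13, Y2 16, Z5 19, J8 22, W1 35; go to F2.
At F2 the remaining stops are X2 6, Y2 9, J8 15, Z5 17, W1 34; go to X2.
At X2 the remaining stops are Y2 12, J8 18, Z5 23, W1 31; go to Y2.
At Y2 the remaining stops are J8 6, W1 25, Z5 26; go to J8.
At J8 the remaining stops are W1 23, Z5 29; go to W1.
At W1 the remaining stops are Z5 28; go to Z5.
Return Z5→00: 19.
Total = 7 + 6 + 12 + 6 + 23 + 28 + 19 = 101.

Nearest-neighbour total = 101 m; route 00 → F2 → X2 → Y2 → J8 → W1 → Z5 → 00.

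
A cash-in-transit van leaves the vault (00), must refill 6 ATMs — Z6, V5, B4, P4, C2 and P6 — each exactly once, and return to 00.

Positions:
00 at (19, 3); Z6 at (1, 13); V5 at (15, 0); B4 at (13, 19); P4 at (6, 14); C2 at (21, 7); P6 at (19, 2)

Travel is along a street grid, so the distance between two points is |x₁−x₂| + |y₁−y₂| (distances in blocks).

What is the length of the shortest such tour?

There are 360 distinct closed tours to check (reversals are equivalent).
00 - Z6 - V5 - B4 - P4 - C2 - P6 - 00: 28+27+21+12+22+7+1 = 118
00 - Z6 - V5 - B4 - P4 - P6 - C2 - 00: 28+27+21+12+25+7+6 = 126
00 - Z6 - V5 - B4 - C2 - P4 - P6 - 00: 28+27+21+20+22+25+1 = 144
00 - Z6 - V5 - B4 - C2 - P6 - P4 - 00: 28+27+21+20+7+25+24 = 152
00 - Z6 - V5 - B4 - P6 - P4 - C2 - 00: 28+27+21+23+25+22+6 = 152
00 - Z6 - V5 - B4 - P6 - C2 - P4 - 00: 28+27+21+23+7+22+24 = 152
00 - Z6 - V5 - P4 - B4 - C2 - P6 - 00: 28+27+23+12+20+7+1 = 118
00 - Z6 - V5 - P4 - B4 - P6 - C2 - 00: 28+27+23+12+23+7+6 = 126
… (352 more)
00 - C2 - Z6 - P4 - B4 - V5 - P6 - 00: 6+26+6+12+21+6+1 = 78  ← best
The minimum is 78.
One optimal route: 00 → C2 → Z6 → P4 → B4 → V5 → P6 → 00 (or its reverse).

Minimum total distance: 78 blocks.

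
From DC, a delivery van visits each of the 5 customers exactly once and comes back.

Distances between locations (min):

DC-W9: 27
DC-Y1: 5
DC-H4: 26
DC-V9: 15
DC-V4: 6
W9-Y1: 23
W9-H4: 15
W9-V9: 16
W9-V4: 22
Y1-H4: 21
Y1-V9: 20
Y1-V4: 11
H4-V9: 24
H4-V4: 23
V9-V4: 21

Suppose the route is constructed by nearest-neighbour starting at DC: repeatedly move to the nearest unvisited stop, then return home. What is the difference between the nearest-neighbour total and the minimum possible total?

DC: Y1=5, V4=6, V9=15, H4=26, W9=27 ⇒ Y1
Y1: V4=11, V9=20, H4=21, W9=23 ⇒ V4
V4: V9=21, W9=22, H4=23 ⇒ V9
V9: W9=16, H4=24 ⇒ W9
W9: H4=15 ⇒ H4
NN route DC → Y1 → V4 → V9 → W9 → H4 → DC costs 94.
Optimal: DC → Y1 → H4 → W9 → V9 → V4 → DC costs 84 (by enumerating all 60 distinct tours).
Excess = 94 − 84 = 10.

10 min longer than the optimal tour.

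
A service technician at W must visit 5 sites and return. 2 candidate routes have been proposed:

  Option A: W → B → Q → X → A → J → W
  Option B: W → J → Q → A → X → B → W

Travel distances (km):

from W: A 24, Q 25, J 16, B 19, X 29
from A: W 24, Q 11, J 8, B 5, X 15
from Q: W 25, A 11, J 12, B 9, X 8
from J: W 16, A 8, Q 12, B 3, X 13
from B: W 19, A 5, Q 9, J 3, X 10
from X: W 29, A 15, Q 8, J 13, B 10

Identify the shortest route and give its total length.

Shortest is Option A, total 75 km.

Option A: 19 + 9 + 8 + 15 + 8 + 16 = 75
Option B: 16 + 12 + 11 + 15 + 10 + 19 = 83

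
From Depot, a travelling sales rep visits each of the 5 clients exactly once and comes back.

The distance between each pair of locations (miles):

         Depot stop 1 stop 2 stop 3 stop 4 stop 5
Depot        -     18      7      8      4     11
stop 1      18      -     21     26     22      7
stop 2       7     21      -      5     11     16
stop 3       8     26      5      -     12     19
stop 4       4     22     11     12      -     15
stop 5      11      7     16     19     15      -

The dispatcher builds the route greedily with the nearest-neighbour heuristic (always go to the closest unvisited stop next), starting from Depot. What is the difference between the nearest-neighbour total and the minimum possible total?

From Depot: stop 4=4, stop 2=7, stop 3=8, stop 5=11, stop 1=18 → choose stop 4 (4).
From stop 4: stop 2=11, stop 3=12, stop 5=15, stop 1=22 → choose stop 2 (11).
From stop 2: stop 3=5, stop 5=16, stop 1=21 → choose stop 3 (5).
From stop 3: stop 5=19, stop 1=26 → choose stop 5 (19).
From stop 5: stop 1=7 → choose stop 1 (7).
NN route Depot → stop 4 → stop 2 → stop 3 → stop 5 → stop 1 → Depot costs 64.
Optimal: Depot → stop 3 → stop 2 → stop 1 → stop 5 → stop 4 → Depot costs 60 (by enumerating all 60 distinct tours).
Excess = 64 − 60 = 4.

4 miles longer than the optimal tour.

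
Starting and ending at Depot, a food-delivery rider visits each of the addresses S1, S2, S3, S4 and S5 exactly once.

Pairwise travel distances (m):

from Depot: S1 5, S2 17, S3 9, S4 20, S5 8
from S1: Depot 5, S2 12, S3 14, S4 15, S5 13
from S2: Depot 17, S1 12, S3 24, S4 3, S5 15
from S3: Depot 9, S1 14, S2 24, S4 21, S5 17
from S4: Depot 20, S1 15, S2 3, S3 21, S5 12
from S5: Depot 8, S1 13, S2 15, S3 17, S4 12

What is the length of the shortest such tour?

Shortest round trip = 58 m.

Depot → S1 → S2 → S3 → S4 → S5 → Depot: 5+12+24+21+12+8 = 82
Depot → S1 → S2 → S3 → S5 → S4 → Depot: 5+12+24+17+12+20 = 90
Depot → S1 → S2 → S4 → S3 → S5 → Depot: 5+12+3+21+17+8 = 66
Depot → S1 → S2 → S4 → S5 → S3 → Depot: 5+12+3+12+17+9 = 58
Depot → S1 → S2 → S5 → S3 → S4 → Depot: 5+12+15+17+21+20 = 90
Depot → S1 → S2 → S5 → S4 → S3 → Depot: 5+12+15+12+21+9 = 74
Depot → S1 → S3 → S2 → S4 → S5 → Depot: 5+14+24+3+12+8 = 66
Depot → S1 → S3 → S2 → S5 → S4 → Depot: 5+14+24+15+12+20 = 90
Depot → S1 → S3 → S4 → S2 → S5 → Depot: 5+14+21+3+15+8 = 66
Depot → S1 → S3 → S4 → S5 → S2 → Depot: 5+14+21+12+15+17 = 84
Depot → S1 → S3 → S5 → S2 → S4 → Depot: 5+14+17+15+3+20 = 74
Depot → S1 → S3 → S5 → S4 → S2 → Depot: 5+14+17+12+3+17 = 68
Depot → S1 → S4 → S2 → S3 → S5 → Depot: 5+15+3+24+17+8 = 72
Depot → S1 → S4 → S2 → S5 → S3 → Depot: 5+15+3+15+17+9 = 64
… (46 more)
The minimum is 58.
One optimal route: Depot → S1 → S2 → S4 → S5 → S3 → Depot (or its reverse).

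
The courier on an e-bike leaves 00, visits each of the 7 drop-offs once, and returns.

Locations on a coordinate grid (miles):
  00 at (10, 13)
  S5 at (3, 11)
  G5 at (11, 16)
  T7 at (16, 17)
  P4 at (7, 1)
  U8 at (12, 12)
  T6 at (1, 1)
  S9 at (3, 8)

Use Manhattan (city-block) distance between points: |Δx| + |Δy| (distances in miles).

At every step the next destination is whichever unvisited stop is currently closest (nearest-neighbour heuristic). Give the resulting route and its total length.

Nearest-neighbour total = 66 miles; route 00 → U8 → G5 → T7 → S5 → S9 → T6 → P4 → 00.

From 00: distances to unvisited — U8=3, G5=4, S5=9, T7=10, S9=12, P4=15, T6=21. Nearest is U8 (3).
From U8: distances to unvisited — G5=5, T7=9, S5=10, S9=13, P4=16, T6=22. Nearest is G5 (5).
From G5: distances to unvisited — T7=6, S5=13, S9=16, P4=19, T6=25. Nearest is T7 (6).
From T7: distances to unvisited — S5=19, S9=22, P4=25, T6=31. Nearest is S5 (19).
From S5: distances to unvisited — S9=3, T6=12, P4=14. Nearest is S9 (3).
From S9: distances to unvisited — T6=9, P4=11. Nearest is T6 (9).
From T6: distances to unvisited — P4=6. Nearest is P4 (6).
Return P4→00: 15.
Total = 3 + 5 + 6 + 19 + 3 + 9 + 6 + 15 = 66.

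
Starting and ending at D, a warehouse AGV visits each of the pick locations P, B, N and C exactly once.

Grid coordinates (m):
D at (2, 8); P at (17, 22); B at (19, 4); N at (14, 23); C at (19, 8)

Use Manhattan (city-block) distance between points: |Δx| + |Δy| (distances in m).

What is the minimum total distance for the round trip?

72 m — the shortest possible round trip.

D - P - B - N - C - D: 29+20+24+20+17 = 110
D - P - B - C - N - D: 29+20+4+20+27 = 100
D - P - N - B - C - D: 29+4+24+4+17 = 78
D - P - N - C - B - D: 29+4+20+4+21 = 78
D - P - C - B - N - D: 29+16+4+24+27 = 100
D - P - C - N - B - D: 29+16+20+24+21 = 110
D - B - P - N - C - D: 21+20+4+20+17 = 82
D - B - P - C - N - D: 21+20+16+20+27 = 104
D - B - N - P - C - D: 21+24+4+16+17 = 82
D - B - C - P - N - D: 21+4+16+4+27 = 72
D - N - P - B - C - D: 27+4+20+4+17 = 72
D - N - B - P - C - D: 27+24+20+16+17 = 104
The minimum is 72.
One optimal route: D → B → C → P → N → D (or its reverse).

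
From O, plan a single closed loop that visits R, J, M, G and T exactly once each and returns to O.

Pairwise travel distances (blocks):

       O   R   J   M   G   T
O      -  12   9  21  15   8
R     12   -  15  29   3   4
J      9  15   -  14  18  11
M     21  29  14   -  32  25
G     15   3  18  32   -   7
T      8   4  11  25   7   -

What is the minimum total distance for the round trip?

O→R→J→M→G→T→O: 12+15+14+32+7+8 = 88
O→R→J→M→T→G→O: 12+15+14+25+7+15 = 88
O→R→J→G→M→T→O: 12+15+18+32+25+8 = 110
O→R→J→G→T→M→O: 12+15+18+7+25+21 = 98
O→R→J→T→M→G→O: 12+15+11+25+32+15 = 110
O→R→J→T→G→M→O: 12+15+11+7+32+21 = 98
O→R→M→J→G→T→O: 12+29+14+18+7+8 = 88
O→R→M→J→T→G→O: 12+29+14+11+7+15 = 88
O→R→M→G→J→T→O: 12+29+32+18+11+8 = 110
O→R→M→G→T→J→O: 12+29+32+7+11+9 = 100
O→R→M→T→J→G→O: 12+29+25+11+18+15 = 110
O→R→M→T→G→J→O: 12+29+25+7+18+9 = 100
O→R→G→J→M→T→O: 12+3+18+14+25+8 = 80
O→R→G→J→T→M→O: 12+3+18+11+25+21 = 90
… (46 more)
O→R→G→T→J→M→O: 12+3+7+11+14+21 = 68  ← best
The minimum is 68.
One optimal route: O → R → G → T → J → M → O (or its reverse).

68 blocks — the shortest possible round trip.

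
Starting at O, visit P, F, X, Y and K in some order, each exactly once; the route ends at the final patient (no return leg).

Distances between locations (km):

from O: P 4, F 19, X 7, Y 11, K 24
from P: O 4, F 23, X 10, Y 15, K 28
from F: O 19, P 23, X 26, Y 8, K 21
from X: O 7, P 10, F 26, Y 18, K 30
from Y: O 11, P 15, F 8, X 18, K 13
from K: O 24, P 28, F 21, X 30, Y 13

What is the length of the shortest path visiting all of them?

Minimum one-way distance = 61 km.

There are 5! = 120 possible orderings.
O→P→F→X→Y→K: 4+23+26+18+13 = 84
O→P→F→X→K→Y: 4+23+26+30+13 = 96
O→P→F→Y→X→K: 4+23+8+18+30 = 83
O→P→F→Y→K→X: 4+23+8+13+30 = 78
O→P→F→K→X→Y: 4+23+21+30+18 = 96
O→P→F→K→Y→X: 4+23+21+13+18 = 79
O→P→X→F→Y→K: 4+10+26+8+13 = 61
O→P→X→F→K→Y: 4+10+26+21+13 = 74
O→P→X→Y→F→K: 4+10+18+8+21 = 61
O→P→X→Y→K→F: 4+10+18+13+21 = 66
O→P→X→K→F→Y: 4+10+30+21+8 = 73
O→P→X→K→Y→F: 4+10+30+13+8 = 65
O→P→Y→F→X→K: 4+15+8+26+30 = 83
O→P→Y→F→K→X: 4+15+8+21+30 = 78
… (106 more)
The minimum is 61.
One shortest path: O → P → X → F → Y → K.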